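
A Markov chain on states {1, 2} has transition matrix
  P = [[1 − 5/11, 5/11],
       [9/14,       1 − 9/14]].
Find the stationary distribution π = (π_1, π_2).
π_1 = 99/169, π_2 = 70/169

Solve πP = π with π_1 + π_2 = 1. From πP = π: π_1 · (1 − 5/11) + π_2 · 9/14 = π_1 ⇒ π_2 · 9/14 = π_1 · 5/11 ⇒ π_2/π_1 = (5/11)/(9/14) = 70/99. Together with π_1 + π_2 = 1:
  π_1 = (9/14)/(5/11 + 9/14) = (9/14)/(169/154) = 99/169,
  π_2 = (5/11)/(5/11 + 9/14) = (5/11)/(169/154) = 70/169.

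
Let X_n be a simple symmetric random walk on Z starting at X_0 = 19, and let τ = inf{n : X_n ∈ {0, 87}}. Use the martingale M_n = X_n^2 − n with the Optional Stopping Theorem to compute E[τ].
E[τ] = 1292

M_n = X_n^2 − n is a martingale (since E[X_{n+1}^2 | F_n] = X_n^2 + 1). By OST (τ has finite mean in a bounded region), E[M_τ] = E[M_0] = X_0^2 − 0 = 19^2 = 361. Also E[M_τ] = E[X_τ^2] − E[τ]. The walk exits at 0 or 87, with P(hit 87 first) = 19/87, so E[X_τ^2] = 87^2 · 19/87 + 0 = 1653. Thus E[τ] = E[X_τ^2] − E[M_τ] = 1653 − 361 = 1292 = 19(87 − 19) = 1292.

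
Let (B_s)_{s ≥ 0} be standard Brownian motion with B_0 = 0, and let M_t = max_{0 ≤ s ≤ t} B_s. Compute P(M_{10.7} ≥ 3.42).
P(M_{10.7} ≥ 3.42) = 2·P(B_{10.7} ≥ 3.42) = 2(1 − Φ(3.42/√10.7)) ≈ 0.2958

By the reflection principle for Brownian motion, P(M_t ≥ a) = 2 · P(B_t ≥ a) for a ≥ 0. Since B_t ~ N(0, t), P(B_t ≥ 3.42) = 1 − Φ(3.42/√t) = 1 − Φ(3.42/√10.7) = 1 − Φ(1.0455). So
  P(M_{10.7} ≥ 3.42) = 2(1 − Φ(1.0455)) ≈ 0.2958.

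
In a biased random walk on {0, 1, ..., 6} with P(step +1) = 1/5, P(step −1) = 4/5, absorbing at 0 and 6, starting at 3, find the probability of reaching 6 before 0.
P(hit 6 before 0) = (1 − (4)^3) / (1 − (4)^6) = 1/65

Let u_k denote P(reach 6 before 0 | start at k). Boundary: u_0 = 0, u_6 = 1. Recurrence: u_k = 1/5·u_{k+1} + 4/5·u_{k-1} for 1 ≤ k ≤ 5. Try u_k = A + B·r^k with r = q/p = (4/5)/(1/5) = 4. Substitution satisfies the recurrence; boundary conditions give:
  u_k = (1 − r^k) / (1 − r^N) = (1 − (4)^3) / (1 − (4)^6) = 1/65.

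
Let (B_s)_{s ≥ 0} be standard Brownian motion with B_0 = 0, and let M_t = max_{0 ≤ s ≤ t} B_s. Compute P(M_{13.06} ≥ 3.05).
P(M_{13.06} ≥ 3.05) = 2·P(B_{13.06} ≥ 3.05) = 2(1 − Φ(3.05/√13.06)) ≈ 0.3987

By the reflection principle for Brownian motion, P(M_t ≥ a) = 2 · P(B_t ≥ a) for a ≥ 0. Since B_t ~ N(0, t), P(B_t ≥ 3.05) = 1 − Φ(3.05/√t) = 1 − Φ(3.05/√13.06) = 1 − Φ(0.8440). So
  P(M_{13.06} ≥ 3.05) = 2(1 − Φ(0.8440)) ≈ 0.3987.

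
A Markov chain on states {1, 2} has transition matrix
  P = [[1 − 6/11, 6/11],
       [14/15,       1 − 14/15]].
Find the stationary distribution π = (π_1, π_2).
π_1 = 77/122, π_2 = 45/122

Solve πP = π with π_1 + π_2 = 1. From πP = π: π_1 · (1 − 6/11) + π_2 · 14/15 = π_1 ⇒ π_2 · 14/15 = π_1 · 6/11 ⇒ π_2/π_1 = (6/11)/(14/15) = 45/77. Together with π_1 + π_2 = 1:
  π_1 = (14/15)/(6/11 + 14/15) = (14/15)/(244/165) = 77/122,
  π_2 = (6/11)/(6/11 + 14/15) = (6/11)/(244/165) = 45/122.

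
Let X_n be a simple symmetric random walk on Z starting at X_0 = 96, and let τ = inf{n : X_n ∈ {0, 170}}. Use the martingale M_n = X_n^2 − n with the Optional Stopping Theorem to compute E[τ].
E[τ] = 7104

M_n = X_n^2 − n is a martingale (since E[X_{n+1}^2 | F_n] = X_n^2 + 1). By OST (τ has finite mean in a bounded region), E[M_τ] = E[M_0] = X_0^2 − 0 = 96^2 = 9216. Also E[M_τ] = E[X_τ^2] − E[τ]. The walk exits at 0 or 170, with P(hit 170 first) = 96/170, so E[X_τ^2] = 170^2 · 96/170 + 0 = 16320. Thus E[τ] = E[X_τ^2] − E[M_τ] = 16320 − 9216 = 7104 = 96(170 − 96) = 7104.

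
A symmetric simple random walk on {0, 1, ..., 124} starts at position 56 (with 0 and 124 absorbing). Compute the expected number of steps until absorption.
E[τ | X_0 = 56] = 3808

Let v_k = E[τ | X_0 = k]. Boundary: v_0 = v_124 = 0. Recurrence: v_k = 1 + (v_{k-1} + v_{k+1})/2 for 1 ≤ k ≤ 123. The particular solution to v_k − (v_{k-1} + v_{k+1})/2 = 1 is v_k = −k^2. Adding homogeneous solution A + B k and matching boundaries gives v_k = k (124 − k). Substituting k = 56: v_56 = 56 · 68 = 3808.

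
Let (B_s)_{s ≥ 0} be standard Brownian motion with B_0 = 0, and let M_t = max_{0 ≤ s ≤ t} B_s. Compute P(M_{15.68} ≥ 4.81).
P(M_{15.68} ≥ 4.81) = 2·P(B_{15.68} ≥ 4.81) = 2(1 − Φ(4.81/√15.68)) ≈ 0.2245

By the reflection principle for Brownian motion, P(M_t ≥ a) = 2 · P(B_t ≥ a) for a ≥ 0. Since B_t ~ N(0, t), P(B_t ≥ 4.81) = 1 − Φ(4.81/√t) = 1 − Φ(4.81/√15.68) = 1 − Φ(1.2147). So
  P(M_{15.68} ≥ 4.81) = 2(1 − Φ(1.2147)) ≈ 0.2245.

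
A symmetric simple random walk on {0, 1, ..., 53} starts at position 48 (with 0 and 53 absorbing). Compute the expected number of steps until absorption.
E[τ | X_0 = 48] = 240

Let v_k = E[τ | X_0 = k]. Boundary: v_0 = v_53 = 0. Recurrence: v_k = 1 + (v_{k-1} + v_{k+1})/2 for 1 ≤ k ≤ 52. The particular solution to v_k − (v_{k-1} + v_{k+1})/2 = 1 is v_k = −k^2. Adding homogeneous solution A + B k and matching boundaries gives v_k = k (53 − k). Substituting k = 48: v_48 = 48 · 5 = 240.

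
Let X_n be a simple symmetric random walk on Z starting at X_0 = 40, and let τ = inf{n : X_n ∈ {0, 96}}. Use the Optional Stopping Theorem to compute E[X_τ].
E[X_τ] = 40

X_n is a martingale and τ is a bounded-mean stopping time (indeed τ is finite a.s. with bounded expectation since the walk is in a bounded region). By the OST, E[X_τ] = E[X_0] = 40. Equivalently: E[X_τ] = 96 · P(hit 96 first) + 0 · P(hit 0 first) = 96 · (40/96) = 40.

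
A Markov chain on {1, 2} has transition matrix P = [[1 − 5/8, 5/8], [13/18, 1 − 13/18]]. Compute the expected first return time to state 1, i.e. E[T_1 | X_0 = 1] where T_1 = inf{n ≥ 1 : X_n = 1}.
E[T_1 | X_0 = 1] = 1/π_1 = 97/52

For an irreducible recurrent Markov chain with stationary distribution π, E[T_i | X_0 = i] = 1/π_i (Kac's formula). Here π_1 = (13/18)/(5/8 + 13/18) = (13/18)/(97/72) = 52/97, so E[T_1 | X_0 = 1] = 1/π_1 = (5/8 + 13/18)/(13/18) = (97/72)/(13/18) = 97/52.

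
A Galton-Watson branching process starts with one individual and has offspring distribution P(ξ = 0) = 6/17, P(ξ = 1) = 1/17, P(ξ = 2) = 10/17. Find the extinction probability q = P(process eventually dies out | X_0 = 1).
q = 3/5

The pgf is f(s) = 6/17 + 1/17·s + 10/17·s². The extinction probability q is the smallest fixed point of f in [0, 1]. Setting s = f(s):
  10/17·s² + (1/17 − 1)·s + 6/17 = 0
  10/17·s² − (6/17 + 10/17)·s + 6/17 = 0
which factors as (s − 1)·(10/17·s − 6/17) = 0, giving roots s = 1 and s = (6/17)/(10/17) = 3/5.
Mean offspring μ = 1/17 + 2·10/17 = 21/17 > 1 (supercritical), so q < 1. The extinction probability is the smaller root: q = (6/17)/(10/17) = 3/5.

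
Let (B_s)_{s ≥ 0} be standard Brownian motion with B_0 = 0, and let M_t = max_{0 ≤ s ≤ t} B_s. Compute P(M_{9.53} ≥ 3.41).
P(M_{9.53} ≥ 3.41) = 2·P(B_{9.53} ≥ 3.41) = 2(1 − Φ(3.41/√9.53)) ≈ 0.2693

By the reflection principle for Brownian motion, P(M_t ≥ a) = 2 · P(B_t ≥ a) for a ≥ 0. Since B_t ~ N(0, t), P(B_t ≥ 3.41) = 1 − Φ(3.41/√t) = 1 − Φ(3.41/√9.53) = 1 − Φ(1.1046). So
  P(M_{9.53} ≥ 3.41) = 2(1 − Φ(1.1046)) ≈ 0.2693.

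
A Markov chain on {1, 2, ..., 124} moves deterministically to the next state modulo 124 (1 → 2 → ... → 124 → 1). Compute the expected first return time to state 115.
E[T_115 | X_0 = 115] = 124

The chain cycles deterministically, so starting at state 115 it returns in exactly 124 steps. Equivalently, the stationary distribution is uniform π_j = 1/124 for every state j, so by Kac's formula E[T_115] = 1/π_115 = 124.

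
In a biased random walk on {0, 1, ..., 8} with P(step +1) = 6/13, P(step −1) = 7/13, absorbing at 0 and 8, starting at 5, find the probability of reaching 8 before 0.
P(hit 8 before 0) = (1 − (7/6)^5) / (1 − (7/6)^8) = 1950696/4085185

Let u_k denote P(reach 8 before 0 | start at k). Boundary: u_0 = 0, u_8 = 1. Recurrence: u_k = 6/13·u_{k+1} + 7/13·u_{k-1} for 1 ≤ k ≤ 7. Try u_k = A + B·r^k with r = q/p = (7/13)/(6/13) = 7/6. Substitution satisfies the recurrence; boundary conditions give:
  u_k = (1 − r^k) / (1 − r^N) = (1 − (7/6)^5) / (1 − (7/6)^8) = 1950696/4085185.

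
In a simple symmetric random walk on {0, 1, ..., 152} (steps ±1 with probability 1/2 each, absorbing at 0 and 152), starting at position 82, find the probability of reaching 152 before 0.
P(hit 152 before 0) = 82/152 = 41/76

Let u_k = P(hit 152 before 0 | start at k). Then u_0 = 0, u_152 = 1, and u_k = u_{k-1}/2 + u_{k+1}/2 for 1 ≤ k ≤ 151. This harmonic recurrence is solved by u_k = k/152, giving u_82 = 82/152 = 41/76.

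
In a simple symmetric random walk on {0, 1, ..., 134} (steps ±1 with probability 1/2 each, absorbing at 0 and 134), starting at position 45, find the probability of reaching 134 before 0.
P(hit 134 before 0) = 45/134

Let u_k = P(hit 134 before 0 | start at k). Then u_0 = 0, u_134 = 1, and u_k = u_{k-1}/2 + u_{k+1}/2 for 1 ≤ k ≤ 133. This harmonic recurrence is solved by u_k = k/134, giving u_45 = 45/134.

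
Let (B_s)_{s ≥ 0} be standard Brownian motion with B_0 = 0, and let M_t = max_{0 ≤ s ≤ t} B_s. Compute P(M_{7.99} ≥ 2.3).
P(M_{7.99} ≥ 2.3) = 2·P(B_{7.99} ≥ 2.3) = 2(1 − Φ(2.3/√7.99)) ≈ 0.4158

By the reflection principle for Brownian motion, P(M_t ≥ a) = 2 · P(B_t ≥ a) for a ≥ 0. Since B_t ~ N(0, t), P(B_t ≥ 2.3) = 1 − Φ(2.3/√t) = 1 − Φ(2.3/√7.99) = 1 − Φ(0.8137). So
  P(M_{7.99} ≥ 2.3) = 2(1 − Φ(0.8137)) ≈ 0.4158.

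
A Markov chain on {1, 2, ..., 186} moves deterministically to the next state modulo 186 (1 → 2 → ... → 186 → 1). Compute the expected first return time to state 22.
E[T_22 | X_0 = 22] = 186

The chain cycles deterministically, so starting at state 22 it returns in exactly 186 steps. Equivalently, the stationary distribution is uniform π_j = 1/186 for every state j, so by Kac's formula E[T_22] = 1/π_22 = 186.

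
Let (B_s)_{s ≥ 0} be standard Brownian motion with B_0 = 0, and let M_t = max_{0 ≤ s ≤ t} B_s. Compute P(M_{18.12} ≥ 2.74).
P(M_{18.12} ≥ 2.74) = 2·P(B_{18.12} ≥ 2.74) = 2(1 − Φ(2.74/√18.12)) ≈ 0.5198

By the reflection principle for Brownian motion, P(M_t ≥ a) = 2 · P(B_t ≥ a) for a ≥ 0. Since B_t ~ N(0, t), P(B_t ≥ 2.74) = 1 − Φ(2.74/√t) = 1 − Φ(2.74/√18.12) = 1 − Φ(0.6437). So
  P(M_{18.12} ≥ 2.74) = 2(1 − Φ(0.6437)) ≈ 0.5198.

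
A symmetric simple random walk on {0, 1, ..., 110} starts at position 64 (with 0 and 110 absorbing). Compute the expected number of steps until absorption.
E[τ | X_0 = 64] = 2944

Let v_k = E[τ | X_0 = k]. Boundary: v_0 = v_110 = 0. Recurrence: v_k = 1 + (v_{k-1} + v_{k+1})/2 for 1 ≤ k ≤ 109. The particular solution to v_k − (v_{k-1} + v_{k+1})/2 = 1 is v_k = −k^2. Adding homogeneous solution A + B k and matching boundaries gives v_k = k (110 − k). Substituting k = 64: v_64 = 64 · 46 = 2944.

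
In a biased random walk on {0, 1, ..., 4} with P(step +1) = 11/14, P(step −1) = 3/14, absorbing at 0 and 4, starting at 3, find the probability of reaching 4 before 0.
P(hit 4 before 0) = (1 − (3/11)^3) / (1 − (3/11)^4) = 1793/1820

Let u_k denote P(reach 4 before 0 | start at k). Boundary: u_0 = 0, u_4 = 1. Recurrence: u_k = 11/14·u_{k+1} + 3/14·u_{k-1} for 1 ≤ k ≤ 3. Try u_k = A + B·r^k with r = q/p = (3/14)/(11/14) = 3/11. Substitution satisfies the recurrence; boundary conditions give:
  u_k = (1 − r^k) / (1 − r^N) = (1 − (3/11)^3) / (1 − (3/11)^4) = 1793/1820.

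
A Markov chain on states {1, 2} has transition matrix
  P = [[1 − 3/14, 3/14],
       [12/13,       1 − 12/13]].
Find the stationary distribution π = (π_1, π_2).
π_1 = 56/69, π_2 = 13/69

Solve πP = π with π_1 + π_2 = 1. From πP = π: π_1 · (1 − 3/14) + π_2 · 12/13 = π_1 ⇒ π_2 · 12/13 = π_1 · 3/14 ⇒ π_2/π_1 = (3/14)/(12/13) = 13/56. Together with π_1 + π_2 = 1:
  π_1 = (12/13)/(3/14 + 12/13) = (12/13)/(207/182) = 56/69,
  π_2 = (3/14)/(3/14 + 12/13) = (3/14)/(207/182) = 13/69.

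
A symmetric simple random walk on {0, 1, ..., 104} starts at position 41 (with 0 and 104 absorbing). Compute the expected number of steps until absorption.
E[τ | X_0 = 41] = 2583

Let v_k = E[τ | X_0 = k]. Boundary: v_0 = v_104 = 0. Recurrence: v_k = 1 + (v_{k-1} + v_{k+1})/2 for 1 ≤ k ≤ 103. The particular solution to v_k − (v_{k-1} + v_{k+1})/2 = 1 is v_k = −k^2. Adding homogeneous solution A + B k and matching boundaries gives v_k = k (104 − k). Substituting k = 41: v_41 = 41 · 63 = 2583.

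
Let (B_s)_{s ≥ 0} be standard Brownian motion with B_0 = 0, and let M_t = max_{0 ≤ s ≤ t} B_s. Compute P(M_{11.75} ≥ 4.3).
P(M_{11.75} ≥ 4.3) = 2·P(B_{11.75} ≥ 4.3) = 2(1 − Φ(4.3/√11.75)) ≈ 0.2097

By the reflection principle for Brownian motion, P(M_t ≥ a) = 2 · P(B_t ≥ a) for a ≥ 0. Since B_t ~ N(0, t), P(B_t ≥ 4.3) = 1 − Φ(4.3/√t) = 1 − Φ(4.3/√11.75) = 1 − Φ(1.2544). So
  P(M_{11.75} ≥ 4.3) = 2(1 − Φ(1.2544)) ≈ 0.2097.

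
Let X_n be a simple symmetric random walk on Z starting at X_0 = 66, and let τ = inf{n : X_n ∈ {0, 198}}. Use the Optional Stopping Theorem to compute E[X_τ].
E[X_τ] = 66

X_n is a martingale and τ is a bounded-mean stopping time (indeed τ is finite a.s. with bounded expectation since the walk is in a bounded region). By the OST, E[X_τ] = E[X_0] = 66. Equivalently: E[X_τ] = 198 · P(hit 198 first) + 0 · P(hit 0 first) = 198 · (66/198) = 66.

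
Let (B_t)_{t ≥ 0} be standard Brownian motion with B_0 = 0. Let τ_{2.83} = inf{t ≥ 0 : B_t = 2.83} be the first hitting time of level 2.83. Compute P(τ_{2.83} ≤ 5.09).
P(τ_{2.83} ≤ 5.09) = 2(1 − Φ(2.83/√5.09)) = 2(1 − Φ(1.2544)) ≈ 0.2097

By the reflection principle for standard BM, P(τ_b ≤ t) = 2 · P(B_t ≥ b). Since B_t ~ N(0, t), P(B_t ≥ 2.83) = 1 − Φ(2.83/√t) = 1 − Φ(2.83/√5.09) = 1 − Φ(1.2544) ≈ 0.10485. Doubling: P(τ_{2.83} ≤ 5.09) ≈ 2 · 0.10485 = 0.20970 ≈ 0.2097.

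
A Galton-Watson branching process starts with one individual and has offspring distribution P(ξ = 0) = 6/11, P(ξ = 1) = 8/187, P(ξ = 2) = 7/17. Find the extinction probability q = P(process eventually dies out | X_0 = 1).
q = 1

Mean offspring μ = 0·6/11 + 1·8/187 + 2·7/17 = 162/187 ≤ 1. For μ ≤ 1 with offspring not concentrated at 1, the Galton-Watson process goes extinct almost surely, so q = 1.
(Algebraic check: The pgf is f(s) = 6/11 + 8/187·s + 7/17·s². The extinction probability q is the smallest fixed point of f in [0, 1]. Setting s = f(s):
  7/17·s² + (8/187 − 1)·s + 6/11 = 0
  7/17·s² − (6/11 + 7/17)·s + 6/11 = 0
which factors as (s − 1)·(7/17·s − 6/11) = 0, giving roots s = 1 and s = (6/11)/(7/17) = 102/77. Since 102/77 ≥ 1, the smallest root in [0, 1] is s = 1.)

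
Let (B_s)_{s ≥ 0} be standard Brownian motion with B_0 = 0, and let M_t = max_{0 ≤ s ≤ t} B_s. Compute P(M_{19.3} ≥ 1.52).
P(M_{19.3} ≥ 1.52) = 2·P(B_{19.3} ≥ 1.52) = 2(1 − Φ(1.52/√19.3)) ≈ 0.7293

By the reflection principle for Brownian motion, P(M_t ≥ a) = 2 · P(B_t ≥ a) for a ≥ 0. Since B_t ~ N(0, t), P(B_t ≥ 1.52) = 1 − Φ(1.52/√t) = 1 − Φ(1.52/√19.3) = 1 − Φ(0.3460). So
  P(M_{19.3} ≥ 1.52) = 2(1 − Φ(0.3460)) ≈ 0.7293.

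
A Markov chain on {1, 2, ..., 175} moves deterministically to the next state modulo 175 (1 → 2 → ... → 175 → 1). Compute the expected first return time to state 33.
E[T_33 | X_0 = 33] = 175

The chain cycles deterministically, so starting at state 33 it returns in exactly 175 steps. Equivalently, the stationary distribution is uniform π_j = 1/175 for every state j, so by Kac's formula E[T_33] = 1/π_33 = 175.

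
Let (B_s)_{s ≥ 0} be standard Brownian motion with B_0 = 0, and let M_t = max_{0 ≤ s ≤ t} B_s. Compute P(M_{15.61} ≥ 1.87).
P(M_{15.61} ≥ 1.87) = 2·P(B_{15.61} ≥ 1.87) = 2(1 − Φ(1.87/√15.61)) ≈ 0.6360

By the reflection principle for Brownian motion, P(M_t ≥ a) = 2 · P(B_t ≥ a) for a ≥ 0. Since B_t ~ N(0, t), P(B_t ≥ 1.87) = 1 − Φ(1.87/√t) = 1 − Φ(1.87/√15.61) = 1 − Φ(0.4733). So
  P(M_{15.61} ≥ 1.87) = 2(1 − Φ(0.4733)) ≈ 0.6360.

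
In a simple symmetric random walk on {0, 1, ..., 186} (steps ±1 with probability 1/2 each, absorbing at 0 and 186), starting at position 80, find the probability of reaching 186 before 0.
P(hit 186 before 0) = 80/186 = 40/93

Let u_k = P(hit 186 before 0 | start at k). Then u_0 = 0, u_186 = 1, and u_k = u_{k-1}/2 + u_{k+1}/2 for 1 ≤ k ≤ 185. This harmonic recurrence is solved by u_k = k/186, giving u_80 = 80/186 = 40/93.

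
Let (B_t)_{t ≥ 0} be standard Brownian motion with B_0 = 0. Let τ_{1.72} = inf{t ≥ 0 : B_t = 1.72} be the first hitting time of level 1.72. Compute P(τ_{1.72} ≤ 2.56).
P(τ_{1.72} ≤ 2.56) = 2(1 − Φ(1.72/√2.56)) = 2(1 − Φ(1.0750)) ≈ 0.2824

By the reflection principle for standard BM, P(τ_b ≤ t) = 2 · P(B_t ≥ b). Since B_t ~ N(0, t), P(B_t ≥ 1.72) = 1 − Φ(1.72/√t) = 1 − Φ(1.72/√2.56) = 1 − Φ(1.0750) ≈ 0.14119. Doubling: P(τ_{1.72} ≤ 2.56) ≈ 2 · 0.14119 = 0.28238 ≈ 0.2824.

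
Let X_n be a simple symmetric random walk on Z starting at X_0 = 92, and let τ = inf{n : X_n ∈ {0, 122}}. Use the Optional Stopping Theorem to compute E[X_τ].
E[X_τ] = 92

X_n is a martingale and τ is a bounded-mean stopping time (indeed τ is finite a.s. with bounded expectation since the walk is in a bounded region). By the OST, E[X_τ] = E[X_0] = 92. Equivalently: E[X_τ] = 122 · P(hit 122 first) + 0 · P(hit 0 first) = 122 · (92/122) = 92.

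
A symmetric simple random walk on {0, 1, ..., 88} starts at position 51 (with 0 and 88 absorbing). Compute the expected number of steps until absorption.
E[τ | X_0 = 51] = 1887

Let v_k = E[τ | X_0 = k]. Boundary: v_0 = v_88 = 0. Recurrence: v_k = 1 + (v_{k-1} + v_{k+1})/2 for 1 ≤ k ≤ 87. The particular solution to v_k − (v_{k-1} + v_{k+1})/2 = 1 is v_k = −k^2. Adding homogeneous solution A + B k and matching boundaries gives v_k = k (88 − k). Substituting k = 51: v_51 = 51 · 37 = 1887.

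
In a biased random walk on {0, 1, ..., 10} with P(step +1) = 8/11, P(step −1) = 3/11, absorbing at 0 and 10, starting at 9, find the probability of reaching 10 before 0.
P(hit 10 before 0) = (1 − (3/8)^9) / (1 − (3/8)^10) = 214716872/214736555

Let u_k denote P(reach 10 before 0 | start at k). Boundary: u_0 = 0, u_10 = 1. Recurrence: u_k = 8/11·u_{k+1} + 3/11·u_{k-1} for 1 ≤ k ≤ 9. Try u_k = A + B·r^k with r = q/p = (3/11)/(8/11) = 3/8. Substitution satisfies the recurrence; boundary conditions give:
  u_k = (1 − r^k) / (1 − r^N) = (1 − (3/8)^9) / (1 − (3/8)^10) = 214716872/214736555.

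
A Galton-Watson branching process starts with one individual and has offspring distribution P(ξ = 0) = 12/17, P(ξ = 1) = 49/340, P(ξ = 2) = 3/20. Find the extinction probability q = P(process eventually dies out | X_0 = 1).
q = 1

Mean offspring μ = 0·12/17 + 1·49/340 + 2·3/20 = 151/340 ≤ 1. For μ ≤ 1 with offspring not concentrated at 1, the Galton-Watson process goes extinct almost surely, so q = 1.
(Algebraic check: The pgf is f(s) = 12/17 + 49/340·s + 3/20·s². The extinction probability q is the smallest fixed point of f in [0, 1]. Setting s = f(s):
  3/20·s² + (49/340 − 1)·s + 12/17 = 0
  3/20·s² − (12/17 + 3/20)·s + 12/17 = 0
which factors as (s − 1)·(3/20·s − 12/17) = 0, giving roots s = 1 and s = (12/17)/(3/20) = 80/17. Since 80/17 ≥ 1, the smallest root in [0, 1] is s = 1.)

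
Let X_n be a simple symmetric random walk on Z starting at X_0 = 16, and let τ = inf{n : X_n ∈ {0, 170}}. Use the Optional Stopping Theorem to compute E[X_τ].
E[X_τ] = 16

X_n is a martingale and τ is a bounded-mean stopping time (indeed τ is finite a.s. with bounded expectation since the walk is in a bounded region). By the OST, E[X_τ] = E[X_0] = 16. Equivalently: E[X_τ] = 170 · P(hit 170 first) + 0 · P(hit 0 first) = 170 · (16/170) = 16.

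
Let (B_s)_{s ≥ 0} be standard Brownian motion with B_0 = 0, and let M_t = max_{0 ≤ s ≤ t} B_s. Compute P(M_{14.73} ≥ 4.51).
P(M_{14.73} ≥ 4.51) = 2·P(B_{14.73} ≥ 4.51) = 2(1 − Φ(4.51/√14.73)) ≈ 0.2400

By the reflection principle for Brownian motion, P(M_t ≥ a) = 2 · P(B_t ≥ a) for a ≥ 0. Since B_t ~ N(0, t), P(B_t ≥ 4.51) = 1 − Φ(4.51/√t) = 1 − Φ(4.51/√14.73) = 1 − Φ(1.1751). So
  P(M_{14.73} ≥ 4.51) = 2(1 − Φ(1.1751)) ≈ 0.2400.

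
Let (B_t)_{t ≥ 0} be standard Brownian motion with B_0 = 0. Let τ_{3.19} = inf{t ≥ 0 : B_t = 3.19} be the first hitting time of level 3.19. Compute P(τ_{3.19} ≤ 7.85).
P(τ_{3.19} ≤ 7.85) = 2(1 − Φ(3.19/√7.85)) = 2(1 − Φ(1.1386)) ≈ 0.2549

By the reflection principle for standard BM, P(τ_b ≤ t) = 2 · P(B_t ≥ b). Since B_t ~ N(0, t), P(B_t ≥ 3.19) = 1 − Φ(3.19/√t) = 1 − Φ(3.19/√7.85) = 1 − Φ(1.1386) ≈ 0.12744. Doubling: P(τ_{3.19} ≤ 7.85) ≈ 2 · 0.12744 = 0.25488 ≈ 0.2549.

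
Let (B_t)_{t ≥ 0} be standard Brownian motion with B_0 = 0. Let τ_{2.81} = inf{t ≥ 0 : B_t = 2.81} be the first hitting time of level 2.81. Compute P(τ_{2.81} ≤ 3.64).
P(τ_{2.81} ≤ 3.64) = 2(1 − Φ(2.81/√3.64)) = 2(1 − Φ(1.4728)) ≈ 0.1408

By the reflection principle for standard BM, P(τ_b ≤ t) = 2 · P(B_t ≥ b). Since B_t ~ N(0, t), P(B_t ≥ 2.81) = 1 − Φ(2.81/√t) = 1 − Φ(2.81/√3.64) = 1 − Φ(1.4728) ≈ 0.07040. Doubling: P(τ_{2.81} ≤ 3.64) ≈ 2 · 0.07040 = 0.14080 ≈ 0.1408.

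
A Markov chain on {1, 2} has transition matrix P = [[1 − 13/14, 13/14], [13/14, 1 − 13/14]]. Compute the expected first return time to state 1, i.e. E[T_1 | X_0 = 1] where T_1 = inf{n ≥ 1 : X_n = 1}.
E[T_1 | X_0 = 1] = 1/π_1 = 2

For an irreducible recurrent Markov chain with stationary distribution π, E[T_i | X_0 = i] = 1/π_i (Kac's formula). Here π_1 = (13/14)/(13/14 + 13/14) = (13/14)/(13/7) = 1/2, so E[T_1 | X_0 = 1] = 1/π_1 = (13/14 + 13/14)/(13/14) = (13/7)/(13/14) = 2.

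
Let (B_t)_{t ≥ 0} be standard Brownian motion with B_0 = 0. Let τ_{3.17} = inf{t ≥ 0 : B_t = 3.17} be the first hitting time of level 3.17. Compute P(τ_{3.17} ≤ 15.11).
P(τ_{3.17} ≤ 15.11) = 2(1 − Φ(3.17/√15.11)) = 2(1 − Φ(0.8155)) ≈ 0.4148

By the reflection principle for standard BM, P(τ_b ≤ t) = 2 · P(B_t ≥ b). Since B_t ~ N(0, t), P(B_t ≥ 3.17) = 1 − Φ(3.17/√t) = 1 − Φ(3.17/√15.11) = 1 − Φ(0.8155) ≈ 0.20739. Doubling: P(τ_{3.17} ≤ 15.11) ≈ 2 · 0.20739 = 0.41478 ≈ 0.4148.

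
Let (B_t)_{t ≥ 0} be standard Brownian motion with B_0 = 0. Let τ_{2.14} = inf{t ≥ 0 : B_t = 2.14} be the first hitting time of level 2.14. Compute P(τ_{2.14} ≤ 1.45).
P(τ_{2.14} ≤ 1.45) = 2(1 − Φ(2.14/√1.45)) = 2(1 − Φ(1.7772)) ≈ 0.0755

By the reflection principle for standard BM, P(τ_b ≤ t) = 2 · P(B_t ≥ b). Since B_t ~ N(0, t), P(B_t ≥ 2.14) = 1 − Φ(2.14/√t) = 1 − Φ(2.14/√1.45) = 1 − Φ(1.7772) ≈ 0.03777. Doubling: P(τ_{2.14} ≤ 1.45) ≈ 2 · 0.03777 = 0.07554 ≈ 0.0755.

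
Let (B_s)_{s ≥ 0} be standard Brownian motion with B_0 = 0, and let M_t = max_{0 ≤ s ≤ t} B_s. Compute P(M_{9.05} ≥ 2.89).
P(M_{9.05} ≥ 2.89) = 2·P(B_{9.05} ≥ 2.89) = 2(1 − Φ(2.89/√9.05)) ≈ 0.3367

By the reflection principle for Brownian motion, P(M_t ≥ a) = 2 · P(B_t ≥ a) for a ≥ 0. Since B_t ~ N(0, t), P(B_t ≥ 2.89) = 1 − Φ(2.89/√t) = 1 − Φ(2.89/√9.05) = 1 − Φ(0.9607). So
  P(M_{9.05} ≥ 2.89) = 2(1 − Φ(0.9607)) ≈ 0.3367.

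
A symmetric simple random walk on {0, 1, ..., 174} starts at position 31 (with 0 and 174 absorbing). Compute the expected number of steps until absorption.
E[τ | X_0 = 31] = 4433

Let v_k = E[τ | X_0 = k]. Boundary: v_0 = v_174 = 0. Recurrence: v_k = 1 + (v_{k-1} + v_{k+1})/2 for 1 ≤ k ≤ 173. The particular solution to v_k − (v_{k-1} + v_{k+1})/2 = 1 is v_k = −k^2. Adding homogeneous solution A + B k and matching boundaries gives v_k = k (174 − k). Substituting k = 31: v_31 = 31 · 143 = 4433.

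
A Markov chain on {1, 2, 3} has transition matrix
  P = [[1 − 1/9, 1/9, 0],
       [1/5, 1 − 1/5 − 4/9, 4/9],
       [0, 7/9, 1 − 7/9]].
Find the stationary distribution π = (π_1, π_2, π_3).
π = (63/118, 35/118, 10/59)

This is a birth-death chain on three states, which satisfies detailed balance: π_1 · P_{12} = π_2 · P_{21} and π_2 · P_{23} = π_3 · P_{32}.
From π_1 · 1/9 = π_2 · 1/5: π_2/π_1 = (1/9)/(1/5) = 5/9.
From π_2 · 4/9 = π_3 · 7/9: π_3/π_2 = (4/9)/(7/9) = 4/7.
Take π_1 proportional to 1; then unnormalized π = (1, 5/9, 20/63). Normalize by dividing by the sum 118/63:
  π = (63/118, 35/118, 10/59).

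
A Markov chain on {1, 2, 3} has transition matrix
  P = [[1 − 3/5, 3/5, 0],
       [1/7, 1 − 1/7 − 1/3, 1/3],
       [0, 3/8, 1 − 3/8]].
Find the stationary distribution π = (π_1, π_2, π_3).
π = (15/134, 63/134, 28/67)

This is a birth-death chain on three states, which satisfies detailed balance: π_1 · P_{12} = π_2 · P_{21} and π_2 · P_{23} = π_3 · P_{32}.
From π_1 · 3/5 = π_2 · 1/7: π_2/π_1 = (3/5)/(1/7) = 21/5.
From π_2 · 1/3 = π_3 · 3/8: π_3/π_2 = (1/3)/(3/8) = 8/9.
Take π_1 proportional to 1; then unnormalized π = (1, 21/5, 56/15). Normalize by dividing by the sum 134/15:
  π = (15/134, 63/134, 28/67).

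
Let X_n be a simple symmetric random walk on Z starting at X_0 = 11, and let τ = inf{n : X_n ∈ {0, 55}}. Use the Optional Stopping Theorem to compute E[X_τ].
E[X_τ] = 11

X_n is a martingale and τ is a bounded-mean stopping time (indeed τ is finite a.s. with bounded expectation since the walk is in a bounded region). By the OST, E[X_τ] = E[X_0] = 11. Equivalently: E[X_τ] = 55 · P(hit 55 first) + 0 · P(hit 0 first) = 55 · (11/55) = 11.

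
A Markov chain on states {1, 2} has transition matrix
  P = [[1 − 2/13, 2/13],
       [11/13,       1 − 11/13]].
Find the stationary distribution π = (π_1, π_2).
π_1 = 11/13, π_2 = 2/13

Solve πP = π with π_1 + π_2 = 1. From πP = π: π_1 · (1 − 2/13) + π_2 · 11/13 = π_1 ⇒ π_2 · 11/13 = π_1 · 2/13 ⇒ π_2/π_1 = (2/13)/(11/13) = 2/11. Together with π_1 + π_2 = 1:
  π_1 = (11/13)/(2/13 + 11/13) = (11/13)/(1) = 11/13,
  π_2 = (2/13)/(2/13 + 11/13) = (2/13)/(1) = 2/13.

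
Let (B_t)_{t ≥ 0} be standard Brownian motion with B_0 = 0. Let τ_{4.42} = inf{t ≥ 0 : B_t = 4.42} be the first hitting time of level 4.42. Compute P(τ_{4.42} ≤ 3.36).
P(τ_{4.42} ≤ 3.36) = 2(1 − Φ(4.42/√3.36)) = 2(1 − Φ(2.4113)) ≈ 0.0159

By the reflection principle for standard BM, P(τ_b ≤ t) = 2 · P(B_t ≥ b). Since B_t ~ N(0, t), P(B_t ≥ 4.42) = 1 − Φ(4.42/√t) = 1 − Φ(4.42/√3.36) = 1 − Φ(2.4113) ≈ 0.00795. Doubling: P(τ_{4.42} ≤ 3.36) ≈ 2 · 0.00795 = 0.01590 ≈ 0.0159.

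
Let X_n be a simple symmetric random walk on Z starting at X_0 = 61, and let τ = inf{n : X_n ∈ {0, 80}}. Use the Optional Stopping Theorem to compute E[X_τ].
E[X_τ] = 61

X_n is a martingale and τ is a bounded-mean stopping time (indeed τ is finite a.s. with bounded expectation since the walk is in a bounded region). By the OST, E[X_τ] = E[X_0] = 61. Equivalently: E[X_τ] = 80 · P(hit 80 first) + 0 · P(hit 0 first) = 80 · (61/80) = 61.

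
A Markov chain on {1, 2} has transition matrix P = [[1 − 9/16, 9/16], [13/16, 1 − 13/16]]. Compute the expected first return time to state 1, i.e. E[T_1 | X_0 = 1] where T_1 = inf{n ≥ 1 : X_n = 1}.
E[T_1 | X_0 = 1] = 1/π_1 = 22/13

For an irreducible recurrent Markov chain with stationary distribution π, E[T_i | X_0 = i] = 1/π_i (Kac's formula). Here π_1 = (13/16)/(9/16 + 13/16) = (13/16)/(11/8) = 13/22, so E[T_1 | X_0 = 1] = 1/π_1 = (9/16 + 13/16)/(13/16) = (11/8)/(13/16) = 22/13.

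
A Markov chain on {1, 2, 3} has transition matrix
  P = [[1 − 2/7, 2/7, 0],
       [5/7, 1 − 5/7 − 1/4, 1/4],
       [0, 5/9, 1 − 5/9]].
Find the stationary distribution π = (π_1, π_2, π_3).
π = (50/79, 20/79, 9/79)

This is a birth-death chain on three states, which satisfies detailed balance: π_1 · P_{12} = π_2 · P_{21} and π_2 · P_{23} = π_3 · P_{32}.
From π_1 · 2/7 = π_2 · 5/7: π_2/π_1 = (2/7)/(5/7) = 2/5.
From π_2 · 1/4 = π_3 · 5/9: π_3/π_2 = (1/4)/(5/9) = 9/20.
Take π_1 proportional to 1; then unnormalized π = (1, 2/5, 9/50). Normalize by dividing by the sum 79/50:
  π = (50/79, 20/79, 9/79).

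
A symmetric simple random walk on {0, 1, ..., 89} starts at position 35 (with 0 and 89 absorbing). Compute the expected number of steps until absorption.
E[τ | X_0 = 35] = 1890

Let v_k = E[τ | X_0 = k]. Boundary: v_0 = v_89 = 0. Recurrence: v_k = 1 + (v_{k-1} + v_{k+1})/2 for 1 ≤ k ≤ 88. The particular solution to v_k − (v_{k-1} + v_{k+1})/2 = 1 is v_k = −k^2. Adding homogeneous solution A + B k and matching boundaries gives v_k = k (89 − k). Substituting k = 35: v_35 = 35 · 54 = 1890.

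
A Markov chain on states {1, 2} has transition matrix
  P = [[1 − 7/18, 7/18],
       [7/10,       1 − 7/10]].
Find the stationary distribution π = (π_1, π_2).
π_1 = 9/14, π_2 = 5/14

Solve πP = π with π_1 + π_2 = 1. From πP = π: π_1 · (1 − 7/18) + π_2 · 7/10 = π_1 ⇒ π_2 · 7/10 = π_1 · 7/18 ⇒ π_2/π_1 = (7/18)/(7/10) = 5/9. Together with π_1 + π_2 = 1:
  π_1 = (7/10)/(7/18 + 7/10) = (7/10)/(49/45) = 9/14,
  π_2 = (7/18)/(7/18 + 7/10) = (7/18)/(49/45) = 5/14.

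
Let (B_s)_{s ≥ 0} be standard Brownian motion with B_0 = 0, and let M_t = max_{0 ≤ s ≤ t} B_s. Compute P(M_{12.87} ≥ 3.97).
P(M_{12.87} ≥ 3.97) = 2·P(B_{12.87} ≥ 3.97) = 2(1 − Φ(3.97/√12.87)) ≈ 0.2685

By the reflection principle for Brownian motion, P(M_t ≥ a) = 2 · P(B_t ≥ a) for a ≥ 0. Since B_t ~ N(0, t), P(B_t ≥ 3.97) = 1 − Φ(3.97/√t) = 1 − Φ(3.97/√12.87) = 1 − Φ(1.1066). So
  P(M_{12.87} ≥ 3.97) = 2(1 − Φ(1.1066)) ≈ 0.2685.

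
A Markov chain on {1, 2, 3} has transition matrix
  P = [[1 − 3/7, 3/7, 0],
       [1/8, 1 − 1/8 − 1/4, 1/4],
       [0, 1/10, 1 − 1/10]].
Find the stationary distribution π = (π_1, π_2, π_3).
π = (1/13, 24/91, 60/91)

This is a birth-death chain on three states, which satisfies detailed balance: π_1 · P_{12} = π_2 · P_{21} and π_2 · P_{23} = π_3 · P_{32}.
From π_1 · 3/7 = π_2 · 1/8: π_2/π_1 = (3/7)/(1/8) = 24/7.
From π_2 · 1/4 = π_3 · 1/10: π_3/π_2 = (1/4)/(1/10) = 5/2.
Take π_1 proportional to 1; then unnormalized π = (1, 24/7, 60/7). Normalize by dividing by the sum 13:
  π = (1/13, 24/91, 60/91).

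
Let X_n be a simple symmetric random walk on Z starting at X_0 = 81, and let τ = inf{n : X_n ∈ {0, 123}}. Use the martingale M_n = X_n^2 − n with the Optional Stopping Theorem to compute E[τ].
E[τ] = 3402

M_n = X_n^2 − n is a martingale (since E[X_{n+1}^2 | F_n] = X_n^2 + 1). By OST (τ has finite mean in a bounded region), E[M_τ] = E[M_0] = X_0^2 − 0 = 81^2 = 6561. Also E[M_τ] = E[X_τ^2] − E[τ]. The walk exits at 0 or 123, with P(hit 123 first) = 81/123, so E[X_τ^2] = 123^2 · 81/123 + 0 = 9963. Thus E[τ] = E[X_τ^2] − E[M_τ] = 9963 − 6561 = 3402 = 81(123 − 81) = 3402.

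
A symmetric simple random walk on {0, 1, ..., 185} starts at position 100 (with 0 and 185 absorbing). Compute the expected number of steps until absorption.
E[τ | X_0 = 100] = 8500

Let v_k = E[τ | X_0 = k]. Boundary: v_0 = v_185 = 0. Recurrence: v_k = 1 + (v_{k-1} + v_{k+1})/2 for 1 ≤ k ≤ 184. The particular solution to v_k − (v_{k-1} + v_{k+1})/2 = 1 is v_k = −k^2. Adding homogeneous solution A + B k and matching boundaries gives v_k = k (185 − k). Substituting k = 100: v_100 = 100 · 85 = 8500.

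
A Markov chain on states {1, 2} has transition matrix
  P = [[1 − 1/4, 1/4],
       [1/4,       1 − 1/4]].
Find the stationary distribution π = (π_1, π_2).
π_1 = 1/2, π_2 = 1/2

Solve πP = π with π_1 + π_2 = 1. From πP = π: π_1 · (1 − 1/4) + π_2 · 1/4 = π_1 ⇒ π_2 · 1/4 = π_1 · 1/4 ⇒ π_2/π_1 = (1/4)/(1/4) = 1. Together with π_1 + π_2 = 1:
  π_1 = (1/4)/(1/4 + 1/4) = (1/4)/(1/2) = 1/2,
  π_2 = (1/4)/(1/4 + 1/4) = (1/4)/(1/2) = 1/2.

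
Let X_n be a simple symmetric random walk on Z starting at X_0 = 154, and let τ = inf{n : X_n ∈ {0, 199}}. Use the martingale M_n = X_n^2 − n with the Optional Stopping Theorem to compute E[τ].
E[τ] = 6930

M_n = X_n^2 − n is a martingale (since E[X_{n+1}^2 | F_n] = X_n^2 + 1). By OST (τ has finite mean in a bounded region), E[M_τ] = E[M_0] = X_0^2 − 0 = 154^2 = 23716. Also E[M_τ] = E[X_τ^2] − E[τ]. The walk exits at 0 or 199, with P(hit 199 first) = 154/199, so E[X_τ^2] = 199^2 · 154/199 + 0 = 30646. Thus E[τ] = E[X_τ^2] − E[M_τ] = 30646 − 23716 = 6930 = 154(199 − 154) = 6930.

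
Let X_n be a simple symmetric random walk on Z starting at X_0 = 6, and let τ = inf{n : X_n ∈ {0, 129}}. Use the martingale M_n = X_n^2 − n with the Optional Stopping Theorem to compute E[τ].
E[τ] = 738

M_n = X_n^2 − n is a martingale (since E[X_{n+1}^2 | F_n] = X_n^2 + 1). By OST (τ has finite mean in a bounded region), E[M_τ] = E[M_0] = X_0^2 − 0 = 6^2 = 36. Also E[M_τ] = E[X_τ^2] − E[τ]. The walk exits at 0 or 129, with P(hit 129 first) = 6/129, so E[X_τ^2] = 129^2 · 6/129 + 0 = 774. Thus E[τ] = E[X_τ^2] − E[M_τ] = 774 − 36 = 738 = 6(129 − 6) = 738.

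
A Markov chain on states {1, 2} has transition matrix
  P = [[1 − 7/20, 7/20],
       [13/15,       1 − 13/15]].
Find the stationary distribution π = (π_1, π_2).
π_1 = 52/73, π_2 = 21/73

Solve πP = π with π_1 + π_2 = 1. From πP = π: π_1 · (1 − 7/20) + π_2 · 13/15 = π_1 ⇒ π_2 · 13/15 = π_1 · 7/20 ⇒ π_2/π_1 = (7/20)/(13/15) = 21/52. Together with π_1 + π_2 = 1:
  π_1 = (13/15)/(7/20 + 13/15) = (13/15)/(73/60) = 52/73,
  π_2 = (7/20)/(7/20 + 13/15) = (7/20)/(73/60) = 21/73.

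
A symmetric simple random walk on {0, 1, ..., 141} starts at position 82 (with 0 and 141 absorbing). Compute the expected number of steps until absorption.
E[τ | X_0 = 82] = 4838

Let v_k = E[τ | X_0 = k]. Boundary: v_0 = v_141 = 0. Recurrence: v_k = 1 + (v_{k-1} + v_{k+1})/2 for 1 ≤ k ≤ 140. The particular solution to v_k − (v_{k-1} + v_{k+1})/2 = 1 is v_k = −k^2. Adding homogeneous solution A + B k and matching boundaries gives v_k = k (141 − k). Substituting k = 82: v_82 = 82 · 59 = 4838.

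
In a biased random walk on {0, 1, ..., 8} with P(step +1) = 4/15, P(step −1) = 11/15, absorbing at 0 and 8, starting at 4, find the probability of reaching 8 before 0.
P(hit 8 before 0) = (1 − (11/4)^4) / (1 − (11/4)^8) = 256/14897

Let u_k denote P(reach 8 before 0 | start at k). Boundary: u_0 = 0, u_8 = 1. Recurrence: u_k = 4/15·u_{k+1} + 11/15·u_{k-1} for 1 ≤ k ≤ 7. Try u_k = A + B·r^k with r = q/p = (11/15)/(4/15) = 11/4. Substitution satisfies the recurrence; boundary conditions give:
  u_k = (1 − r^k) / (1 − r^N) = (1 − (11/4)^4) / (1 − (11/4)^8) = 256/14897.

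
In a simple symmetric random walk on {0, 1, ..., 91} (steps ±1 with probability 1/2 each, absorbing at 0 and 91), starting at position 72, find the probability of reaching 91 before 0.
P(hit 91 before 0) = 72/91

Let u_k = P(hit 91 before 0 | start at k). Then u_0 = 0, u_91 = 1, and u_k = u_{k-1}/2 + u_{k+1}/2 for 1 ≤ k ≤ 90. This harmonic recurrence is solved by u_k = k/91, giving u_72 = 72/91.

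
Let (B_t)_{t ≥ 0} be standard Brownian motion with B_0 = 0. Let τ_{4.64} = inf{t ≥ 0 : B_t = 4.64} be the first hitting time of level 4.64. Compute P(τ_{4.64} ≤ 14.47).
P(τ_{4.64} ≤ 14.47) = 2(1 − Φ(4.64/√14.47)) = 2(1 − Φ(1.2198)) ≈ 0.2225

By the reflection principle for standard BM, P(τ_b ≤ t) = 2 · P(B_t ≥ b). Since B_t ~ N(0, t), P(B_t ≥ 4.64) = 1 − Φ(4.64/√t) = 1 − Φ(4.64/√14.47) = 1 − Φ(1.2198) ≈ 0.11127. Doubling: P(τ_{4.64} ≤ 14.47) ≈ 2 · 0.11127 = 0.22254 ≈ 0.2225.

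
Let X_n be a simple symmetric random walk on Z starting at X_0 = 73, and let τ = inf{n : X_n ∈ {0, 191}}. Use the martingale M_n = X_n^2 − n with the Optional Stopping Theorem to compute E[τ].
E[τ] = 8614

M_n = X_n^2 − n is a martingale (since E[X_{n+1}^2 | F_n] = X_n^2 + 1). By OST (τ has finite mean in a bounded region), E[M_τ] = E[M_0] = X_0^2 − 0 = 73^2 = 5329. Also E[M_τ] = E[X_τ^2] − E[τ]. The walk exits at 0 or 191, with P(hit 191 first) = 73/191, so E[X_τ^2] = 191^2 · 73/191 + 0 = 13943. Thus E[τ] = E[X_τ^2] − E[M_τ] = 13943 − 5329 = 8614 = 73(191 − 73) = 8614.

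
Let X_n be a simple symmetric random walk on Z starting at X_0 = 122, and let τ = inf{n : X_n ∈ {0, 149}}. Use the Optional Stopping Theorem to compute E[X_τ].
E[X_τ] = 122

X_n is a martingale and τ is a bounded-mean stopping time (indeed τ is finite a.s. with bounded expectation since the walk is in a bounded region). By the OST, E[X_τ] = E[X_0] = 122. Equivalently: E[X_τ] = 149 · P(hit 149 first) + 0 · P(hit 0 first) = 149 · (122/149) = 122.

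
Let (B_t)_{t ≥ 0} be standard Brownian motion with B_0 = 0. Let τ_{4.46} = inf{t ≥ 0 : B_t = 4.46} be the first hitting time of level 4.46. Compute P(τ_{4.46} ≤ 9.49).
P(τ_{4.46} ≤ 9.49) = 2(1 − Φ(4.46/√9.49)) = 2(1 − Φ(1.4478)) ≈ 0.1477

By the reflection principle for standard BM, P(τ_b ≤ t) = 2 · P(B_t ≥ b). Since B_t ~ N(0, t), P(B_t ≥ 4.46) = 1 − Φ(4.46/√t) = 1 − Φ(4.46/√9.49) = 1 − Φ(1.4478) ≈ 0.07384. Doubling: P(τ_{4.46} ≤ 9.49) ≈ 2 · 0.07384 = 0.14768 ≈ 0.1477.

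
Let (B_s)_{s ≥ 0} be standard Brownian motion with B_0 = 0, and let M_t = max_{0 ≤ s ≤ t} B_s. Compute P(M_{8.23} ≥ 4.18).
P(M_{8.23} ≥ 4.18) = 2·P(B_{8.23} ≥ 4.18) = 2(1 − Φ(4.18/√8.23)) ≈ 0.1451

By the reflection principle for Brownian motion, P(M_t ≥ a) = 2 · P(B_t ≥ a) for a ≥ 0. Since B_t ~ N(0, t), P(B_t ≥ 4.18) = 1 − Φ(4.18/√t) = 1 − Φ(4.18/√8.23) = 1 − Φ(1.4571). So
  P(M_{8.23} ≥ 4.18) = 2(1 − Φ(1.4571)) ≈ 0.1451.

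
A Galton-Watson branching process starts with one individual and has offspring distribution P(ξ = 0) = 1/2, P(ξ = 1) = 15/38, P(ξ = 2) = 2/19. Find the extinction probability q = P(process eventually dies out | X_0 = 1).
q = 1

Mean offspring μ = 0·1/2 + 1·15/38 + 2·2/19 = 23/38 ≤ 1. For μ ≤ 1 with offspring not concentrated at 1, the Galton-Watson process goes extinct almost surely, so q = 1.
(Algebraic check: The pgf is f(s) = 1/2 + 15/38·s + 2/19·s². The extinction probability q is the smallest fixed point of f in [0, 1]. Setting s = f(s):
  2/19·s² + (15/38 − 1)·s + 1/2 = 0
  2/19·s² − (1/2 + 2/19)·s + 1/2 = 0
which factors as (s − 1)·(2/19·s − 1/2) = 0, giving roots s = 1 and s = (1/2)/(2/19) = 19/4. Since 19/4 ≥ 1, the smallest root in [0, 1] is s = 1.)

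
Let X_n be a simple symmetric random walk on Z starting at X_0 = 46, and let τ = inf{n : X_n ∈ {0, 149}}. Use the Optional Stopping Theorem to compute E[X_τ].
E[X_τ] = 46

X_n is a martingale and τ is a bounded-mean stopping time (indeed τ is finite a.s. with bounded expectation since the walk is in a bounded region). By the OST, E[X_τ] = E[X_0] = 46. Equivalently: E[X_τ] = 149 · P(hit 149 first) + 0 · P(hit 0 first) = 149 · (46/149) = 46.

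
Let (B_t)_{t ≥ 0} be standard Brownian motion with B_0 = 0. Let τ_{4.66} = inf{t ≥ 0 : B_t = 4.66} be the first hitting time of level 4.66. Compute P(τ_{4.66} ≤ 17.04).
P(τ_{4.66} ≤ 17.04) = 2(1 − Φ(4.66/√17.04)) = 2(1 − Φ(1.1289)) ≈ 0.2589

By the reflection principle for standard BM, P(τ_b ≤ t) = 2 · P(B_t ≥ b). Since B_t ~ N(0, t), P(B_t ≥ 4.66) = 1 − Φ(4.66/√t) = 1 − Φ(4.66/√17.04) = 1 − Φ(1.1289) ≈ 0.12947. Doubling: P(τ_{4.66} ≤ 17.04) ≈ 2 · 0.12947 = 0.25894 ≈ 0.2589.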